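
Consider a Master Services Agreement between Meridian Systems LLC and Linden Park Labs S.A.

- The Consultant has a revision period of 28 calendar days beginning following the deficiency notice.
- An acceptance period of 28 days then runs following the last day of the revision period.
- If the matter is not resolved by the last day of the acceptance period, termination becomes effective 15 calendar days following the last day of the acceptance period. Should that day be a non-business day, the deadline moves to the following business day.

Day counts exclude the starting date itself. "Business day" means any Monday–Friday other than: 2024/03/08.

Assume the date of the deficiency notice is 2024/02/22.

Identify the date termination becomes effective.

The last day of the revision period: 2024/02/22 + 28 days = 2024/03/21.
Adding 28 calendar days to 2024/03/21 gives 2024/04/18, which is the last day of the acceptance period.
Adding 15 calendar days to 2024/04/18 gives 2024/05/03, which is the date termination becomes effective. 2024/05/03 is a Friday and is not a listed holiday, so no roll-forward applies.

2024/05/03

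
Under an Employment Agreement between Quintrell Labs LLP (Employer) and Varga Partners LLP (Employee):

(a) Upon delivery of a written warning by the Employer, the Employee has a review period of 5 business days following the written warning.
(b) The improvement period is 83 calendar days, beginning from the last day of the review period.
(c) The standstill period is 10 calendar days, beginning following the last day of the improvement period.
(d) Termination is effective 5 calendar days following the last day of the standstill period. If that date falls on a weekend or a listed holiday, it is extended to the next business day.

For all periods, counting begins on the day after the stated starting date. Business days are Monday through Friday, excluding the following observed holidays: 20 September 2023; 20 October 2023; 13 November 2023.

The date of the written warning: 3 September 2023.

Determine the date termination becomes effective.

15 December 2023

From Sunday, 3 September 2023, 5 business days (Sep 4, Sep 5, Sep 6, Sep 7, Sep 8, skipping weekends) brings us to Friday, 8 September 2023, which is the last day of the review period.
The last day of the improvement period: 83 calendar days after 8 September 2023 is 30 November 2023.
The last day of the standstill period: 10 calendar days after 30 November 2023 is 10 December 2023.
The date termination becomes effective: 5 calendar days after 10 December 2023 is 15 December 2023. 15 December 2023 is a Friday and is not a listed holiday, so no roll-forward applies.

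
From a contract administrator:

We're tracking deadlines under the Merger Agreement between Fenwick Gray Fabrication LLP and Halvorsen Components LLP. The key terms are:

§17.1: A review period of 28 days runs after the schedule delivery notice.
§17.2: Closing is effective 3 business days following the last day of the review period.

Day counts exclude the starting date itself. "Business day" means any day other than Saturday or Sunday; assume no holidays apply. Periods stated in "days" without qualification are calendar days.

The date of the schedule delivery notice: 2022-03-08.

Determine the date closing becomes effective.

2022-04-08

The last day of the review period: 28 calendar days after 2022-03-08 is 2022-04-05.
The date closing becomes effective: counting 3 business days from Tuesday, 2022-04-05 (Apr 6, Apr 7, Apr 8, skipping weekends) reaches Friday, 2022-04-08.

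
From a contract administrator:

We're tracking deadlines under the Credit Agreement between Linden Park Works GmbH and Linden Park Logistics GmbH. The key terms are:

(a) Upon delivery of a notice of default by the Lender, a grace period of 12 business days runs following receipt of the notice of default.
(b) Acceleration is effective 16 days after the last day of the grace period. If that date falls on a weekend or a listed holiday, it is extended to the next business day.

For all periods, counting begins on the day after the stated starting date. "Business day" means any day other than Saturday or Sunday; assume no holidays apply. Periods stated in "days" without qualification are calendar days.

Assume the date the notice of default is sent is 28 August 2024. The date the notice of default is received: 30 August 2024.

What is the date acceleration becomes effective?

From Friday, 30 August 2024, 12 business days (Sep 2, Sep 3, Sep 4, Sep 5, …, Sep 13, Sep 16, Sep 17, skipping weekends) brings us to Tuesday, 17 September 2024, which is the last day of the grace period.
Adding 16 calendar days to 17 September 2024 gives 3 October 2024, which is the date acceleration becomes effective. 3 October 2024 is a Thursday, so no roll-forward applies.

3 October 2024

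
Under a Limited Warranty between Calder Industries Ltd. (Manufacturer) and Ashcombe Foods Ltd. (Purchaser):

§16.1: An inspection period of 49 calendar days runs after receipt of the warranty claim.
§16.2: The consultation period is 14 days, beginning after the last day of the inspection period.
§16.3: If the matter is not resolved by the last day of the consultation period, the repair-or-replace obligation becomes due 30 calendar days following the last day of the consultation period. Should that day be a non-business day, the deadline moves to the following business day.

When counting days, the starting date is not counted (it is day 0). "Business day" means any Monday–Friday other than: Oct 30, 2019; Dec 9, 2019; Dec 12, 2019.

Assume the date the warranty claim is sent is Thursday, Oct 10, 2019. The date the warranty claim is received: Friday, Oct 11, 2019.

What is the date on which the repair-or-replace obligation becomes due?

Jan 13, 2020

The last day of the inspection period: Oct 11, 2019 + 49 days = Nov 29, 2019.
Adding 14 calendar days to Nov 29, 2019 gives Dec 13, 2019, which is the last day of the consultation period.
Adding 30 calendar days to Dec 13, 2019 gives Jan 12, 2020, which is the date on which the repair-or-replace obligation becomes due. That falls on a Sunday, so it rolls to the next business day, Monday, Jan 13, 2020.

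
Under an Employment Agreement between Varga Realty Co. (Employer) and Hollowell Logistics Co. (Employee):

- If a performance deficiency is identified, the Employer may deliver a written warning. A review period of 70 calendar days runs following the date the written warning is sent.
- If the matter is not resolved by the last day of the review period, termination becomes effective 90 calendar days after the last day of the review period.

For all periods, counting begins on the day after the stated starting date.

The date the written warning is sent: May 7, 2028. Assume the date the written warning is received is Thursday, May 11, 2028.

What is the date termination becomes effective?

The last day of the review period: 70 calendar days after May 7, 2028 is Jul 16, 2028.
Adding 90 calendar days to Jul 16, 2028 gives Oct 14, 2028, which is the date termination becomes effective.

Oct 14, 2028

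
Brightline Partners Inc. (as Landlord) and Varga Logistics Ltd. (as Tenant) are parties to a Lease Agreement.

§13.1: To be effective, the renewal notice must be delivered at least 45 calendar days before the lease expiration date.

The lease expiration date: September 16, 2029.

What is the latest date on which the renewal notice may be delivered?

September 16, 2029 minus 45 days is August 2, 2029.

August 2, 2029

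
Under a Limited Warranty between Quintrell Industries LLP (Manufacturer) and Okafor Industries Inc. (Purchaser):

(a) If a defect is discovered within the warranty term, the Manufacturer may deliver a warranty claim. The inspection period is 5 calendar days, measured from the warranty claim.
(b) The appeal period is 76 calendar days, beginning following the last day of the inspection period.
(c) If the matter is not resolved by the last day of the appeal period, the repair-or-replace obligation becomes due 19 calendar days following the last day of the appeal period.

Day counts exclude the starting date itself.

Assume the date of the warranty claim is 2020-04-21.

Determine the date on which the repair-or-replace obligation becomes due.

2020-07-30

The last day of the inspection period: 5 calendar days after 2020-04-21 is 2020-04-26.
Adding 76 calendar days to 2020-04-26 gives 2020-07-11, which is the last day of the appeal period.
The date on which the repair-or-replace obligation becomes due: 19 calendar days after 2020-07-11 is 2020-07-30.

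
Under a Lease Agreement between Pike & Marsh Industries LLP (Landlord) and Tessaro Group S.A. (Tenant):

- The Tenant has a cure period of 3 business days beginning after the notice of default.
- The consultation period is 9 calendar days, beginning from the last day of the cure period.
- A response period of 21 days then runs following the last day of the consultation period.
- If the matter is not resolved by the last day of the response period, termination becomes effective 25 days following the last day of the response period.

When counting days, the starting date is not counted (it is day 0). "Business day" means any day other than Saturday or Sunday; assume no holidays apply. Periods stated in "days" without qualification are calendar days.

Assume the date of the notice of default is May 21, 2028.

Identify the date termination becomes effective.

July 18, 2028

The last day of the cure period: counting 3 business days from Sunday, May 21, 2028 (May 22, May 23, May 24, skipping weekends) reaches Wednesday, May 24, 2028.
Adding 9 calendar days to May 24, 2028 gives June 2, 2028, which is the last day of the consultation period.
The last day of the response period: 21 calendar days after June 2, 2028 is June 23, 2028.
Adding 25 calendar days to June 23, 2028 gives July 18, 2028, which is the date termination becomes effective.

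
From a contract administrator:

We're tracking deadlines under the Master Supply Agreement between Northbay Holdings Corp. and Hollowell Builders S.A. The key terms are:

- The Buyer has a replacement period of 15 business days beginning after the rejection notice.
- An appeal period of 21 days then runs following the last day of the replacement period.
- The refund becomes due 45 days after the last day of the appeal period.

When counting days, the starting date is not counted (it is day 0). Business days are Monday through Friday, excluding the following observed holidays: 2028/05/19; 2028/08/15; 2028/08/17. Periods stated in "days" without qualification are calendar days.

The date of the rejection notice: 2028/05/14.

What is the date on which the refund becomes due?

The last day of the replacement period: 15 business days after Sunday, 2028/05/14, skipping weekends and the listed holiday on May 19 — May 15, May 16, May 17, May 18, …, Jun 1, Jun 2, Jun 5 — lands on Monday, 2028/06/05.
The last day of the appeal period: 2028/06/05 + 21 days = 2028/06/26.
Adding 45 calendar days to 2028/06/26 gives 2028/08/10, which is the date on which the refund becomes due.

2028/08/10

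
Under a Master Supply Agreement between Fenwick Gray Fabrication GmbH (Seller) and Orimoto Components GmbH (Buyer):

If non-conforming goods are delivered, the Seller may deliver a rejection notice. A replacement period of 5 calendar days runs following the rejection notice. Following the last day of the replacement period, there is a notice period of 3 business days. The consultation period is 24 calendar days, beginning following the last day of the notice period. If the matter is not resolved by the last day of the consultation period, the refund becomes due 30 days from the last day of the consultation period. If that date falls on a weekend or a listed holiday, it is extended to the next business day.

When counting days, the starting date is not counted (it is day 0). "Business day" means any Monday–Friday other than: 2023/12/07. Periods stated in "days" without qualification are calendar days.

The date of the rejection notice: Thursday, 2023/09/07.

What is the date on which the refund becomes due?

The last day of the replacement period: 5 calendar days after 2023/09/07 is 2023/09/12.
The last day of the notice period: 3 business days after Tuesday, 2023/09/12, skipping weekends — Sep 13, Sep 14, Sep 15 — lands on Friday, 2023/09/15.
The last day of the consultation period: 2023/09/15 + 24 days = 2023/10/09.
Adding 30 calendar days to 2023/10/09 gives 2023/11/08, which is the date on which the refund becomes due. 2023/11/08 is a Wednesday and is not a listed holiday, so no roll-forward applies.

2023/11/08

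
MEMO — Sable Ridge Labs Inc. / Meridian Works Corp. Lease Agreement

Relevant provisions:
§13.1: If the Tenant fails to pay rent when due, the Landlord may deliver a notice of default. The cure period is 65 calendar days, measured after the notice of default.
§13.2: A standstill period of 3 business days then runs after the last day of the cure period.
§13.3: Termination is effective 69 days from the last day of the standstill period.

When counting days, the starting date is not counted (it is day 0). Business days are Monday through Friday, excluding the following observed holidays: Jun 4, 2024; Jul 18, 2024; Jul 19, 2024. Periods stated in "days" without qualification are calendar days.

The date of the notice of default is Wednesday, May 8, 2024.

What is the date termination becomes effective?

The last day of the cure period: May 8, 2024 + 65 days = Jul 12, 2024.
From Friday, Jul 12, 2024, 3 business days (Jul 15, Jul 16, Jul 17, skipping weekends) brings us to Wednesday, Jul 17, 2024, which is the last day of the standstill period.
The date termination becomes effective: Jul 17, 2024 + 69 days = Sep 24, 2024.

Sep 24, 2024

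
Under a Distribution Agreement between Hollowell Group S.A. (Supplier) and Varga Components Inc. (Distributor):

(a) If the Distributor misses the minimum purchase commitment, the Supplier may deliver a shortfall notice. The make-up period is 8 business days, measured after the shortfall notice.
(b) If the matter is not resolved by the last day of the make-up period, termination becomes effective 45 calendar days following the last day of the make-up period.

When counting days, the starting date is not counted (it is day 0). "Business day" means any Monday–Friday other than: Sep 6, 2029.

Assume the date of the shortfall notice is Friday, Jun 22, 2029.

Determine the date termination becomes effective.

The last day of the make-up period: 8 business days after Friday, Jun 22, 2029, skipping weekends — Jun 25, Jun 26, Jun 27, Jun 28, Jun 29, Jul 2, Jul 3, Jul 4 — lands on Wednesday, Jul 4, 2029.
Adding 45 calendar days to Jul 4, 2029 gives Aug 18, 2029, which is the date termination becomes effective.

Aug 18, 2029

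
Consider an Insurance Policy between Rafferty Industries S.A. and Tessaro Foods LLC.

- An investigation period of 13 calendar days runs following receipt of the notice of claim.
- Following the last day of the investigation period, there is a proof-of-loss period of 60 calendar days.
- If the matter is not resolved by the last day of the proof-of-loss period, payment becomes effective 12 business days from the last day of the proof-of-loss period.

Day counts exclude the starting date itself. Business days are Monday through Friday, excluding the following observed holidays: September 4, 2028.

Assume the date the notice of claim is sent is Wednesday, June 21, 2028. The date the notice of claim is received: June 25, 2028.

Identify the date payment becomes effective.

September 22, 2028

Adding 13 calendar days to June 25, 2028 gives July 8, 2028, which is the last day of the investigation period.
The last day of the proof-of-loss period: July 8, 2028 + 60 days = September 6, 2028.
From Wednesday, September 6, 2028, 12 business days (Sep 7, Sep 8, Sep 11, Sep 12, …, Sep 20, Sep 21, Sep 22, skipping weekends) brings us to Friday, September 22, 2028, which is the date payment becomes effective.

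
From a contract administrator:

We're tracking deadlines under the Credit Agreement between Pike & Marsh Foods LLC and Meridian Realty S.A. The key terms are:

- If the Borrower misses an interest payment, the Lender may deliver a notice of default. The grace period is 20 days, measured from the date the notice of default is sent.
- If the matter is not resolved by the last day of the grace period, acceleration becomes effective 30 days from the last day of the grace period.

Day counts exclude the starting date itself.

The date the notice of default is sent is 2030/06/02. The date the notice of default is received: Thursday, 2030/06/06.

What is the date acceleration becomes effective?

Adding 20 calendar days to 2030/06/02 gives 2030/06/22, which is the last day of the grace period.
The date acceleration becomes effective: 30 calendar days after 2030/06/22 is 2030/07/22.

2030/07/22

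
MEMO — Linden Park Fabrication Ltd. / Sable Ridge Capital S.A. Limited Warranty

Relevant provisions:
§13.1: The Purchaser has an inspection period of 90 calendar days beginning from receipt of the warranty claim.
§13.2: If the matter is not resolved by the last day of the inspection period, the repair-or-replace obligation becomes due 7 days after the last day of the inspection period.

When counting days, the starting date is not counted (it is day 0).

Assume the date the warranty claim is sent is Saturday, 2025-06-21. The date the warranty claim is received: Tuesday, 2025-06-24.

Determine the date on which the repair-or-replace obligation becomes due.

Adding 90 calendar days to 2025-06-24 gives 2025-09-22, which is the last day of the inspection period.
The date on which the repair-or-replace obligation becomes due: 2025-09-22 + 7 days = 2025-09-29.

2025-09-29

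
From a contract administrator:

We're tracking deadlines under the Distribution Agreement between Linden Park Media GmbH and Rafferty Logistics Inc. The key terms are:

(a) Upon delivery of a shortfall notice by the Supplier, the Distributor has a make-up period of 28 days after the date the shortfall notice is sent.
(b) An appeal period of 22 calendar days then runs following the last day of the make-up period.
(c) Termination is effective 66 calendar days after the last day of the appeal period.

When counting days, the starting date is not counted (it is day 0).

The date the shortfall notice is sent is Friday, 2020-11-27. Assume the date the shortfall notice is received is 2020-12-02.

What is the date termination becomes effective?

2021-03-23

The last day of the make-up period: 28 calendar days after 2020-11-27 is 2020-12-25.
The last day of the appeal period: 2020-12-25 + 22 days = 2021-01-16.
The date termination becomes effective: 66 calendar days after 2021-01-16 is 2021-03-23.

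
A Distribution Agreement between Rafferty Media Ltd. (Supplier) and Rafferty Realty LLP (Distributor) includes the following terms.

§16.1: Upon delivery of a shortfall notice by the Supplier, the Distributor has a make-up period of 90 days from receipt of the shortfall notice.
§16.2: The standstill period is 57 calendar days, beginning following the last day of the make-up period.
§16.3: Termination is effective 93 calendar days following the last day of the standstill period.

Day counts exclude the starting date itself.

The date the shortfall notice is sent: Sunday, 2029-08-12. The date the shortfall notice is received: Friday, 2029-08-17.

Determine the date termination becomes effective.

2030-04-14

The last day of the make-up period: 2029-08-17 + 90 days = 2029-11-15.
Adding 57 calendar days to 2029-11-15 gives 2030-01-11, which is the last day of the standstill period.
Adding 93 calendar days to 2030-01-11 gives 2030-04-14, which is the date termination becomes effective.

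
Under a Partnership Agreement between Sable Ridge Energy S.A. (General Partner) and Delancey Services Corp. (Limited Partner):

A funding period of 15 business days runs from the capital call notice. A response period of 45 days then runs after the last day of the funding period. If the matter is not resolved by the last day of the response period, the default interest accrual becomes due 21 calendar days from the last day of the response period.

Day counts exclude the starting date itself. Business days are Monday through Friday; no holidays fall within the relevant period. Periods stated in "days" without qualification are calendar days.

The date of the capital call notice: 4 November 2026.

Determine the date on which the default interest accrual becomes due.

30 January 2027

From Wednesday, 4 November 2026, 15 business days (Nov 5, Nov 6, Nov 9, Nov 10, …, Nov 23, Nov 24, Nov 25, skipping weekends) brings us to Wednesday, 25 November 2026, which is the last day of the funding period.
The last day of the response period: 25 November 2026 + 45 days = 9 January 2027.
Adding 21 calendar days to 9 January 2027 gives 30 January 2027, which is the date on which the default interest accrual becomes due.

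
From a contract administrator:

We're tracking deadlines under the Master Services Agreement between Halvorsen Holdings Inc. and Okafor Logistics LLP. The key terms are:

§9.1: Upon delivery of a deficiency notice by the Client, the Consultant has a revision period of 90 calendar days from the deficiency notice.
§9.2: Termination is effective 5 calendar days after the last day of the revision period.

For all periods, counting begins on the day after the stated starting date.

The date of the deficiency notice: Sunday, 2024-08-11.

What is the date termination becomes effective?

The last day of the revision period: 2024-08-11 + 90 days = 2024-11-09.
The date termination becomes effective: 2024-11-09 + 5 days = 2024-11-14.

2024-11-14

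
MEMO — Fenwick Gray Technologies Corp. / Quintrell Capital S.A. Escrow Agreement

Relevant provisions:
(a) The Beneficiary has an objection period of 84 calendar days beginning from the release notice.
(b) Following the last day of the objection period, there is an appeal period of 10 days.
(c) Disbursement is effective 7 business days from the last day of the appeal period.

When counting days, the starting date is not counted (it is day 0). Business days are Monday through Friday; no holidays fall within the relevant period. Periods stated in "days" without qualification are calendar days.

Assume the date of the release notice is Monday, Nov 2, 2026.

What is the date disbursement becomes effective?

The last day of the objection period: 84 calendar days after Nov 2, 2026 is Jan 25, 2027.
The last day of the appeal period: 10 calendar days after Jan 25, 2027 is Feb 4, 2027.
From Thursday, Feb 4, 2027, 7 business days (Feb 5, Feb 8, Feb 9, Feb 10, Feb 11, Feb 12, Feb 15, skipping weekends) brings us to Monday, Feb 15, 2027, which is the date disbursement becomes effective.

Feb 15, 2027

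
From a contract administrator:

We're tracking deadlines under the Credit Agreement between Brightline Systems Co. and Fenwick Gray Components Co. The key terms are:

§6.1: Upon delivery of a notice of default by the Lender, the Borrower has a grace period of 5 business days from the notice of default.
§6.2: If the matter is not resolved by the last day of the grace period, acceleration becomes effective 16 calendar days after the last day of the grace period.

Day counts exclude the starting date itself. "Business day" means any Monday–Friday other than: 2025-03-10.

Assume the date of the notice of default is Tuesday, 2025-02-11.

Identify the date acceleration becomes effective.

2025-03-06

From Tuesday, 2025-02-11, 5 business days (Feb 12, Feb 13, Feb 14, Feb 17, Feb 18, skipping weekends) brings us to Tuesday, 2025-02-18, which is the last day of the grace period.
Adding 16 calendar days to 2025-02-18 gives 2025-03-06, which is the date acceleration becomes effective.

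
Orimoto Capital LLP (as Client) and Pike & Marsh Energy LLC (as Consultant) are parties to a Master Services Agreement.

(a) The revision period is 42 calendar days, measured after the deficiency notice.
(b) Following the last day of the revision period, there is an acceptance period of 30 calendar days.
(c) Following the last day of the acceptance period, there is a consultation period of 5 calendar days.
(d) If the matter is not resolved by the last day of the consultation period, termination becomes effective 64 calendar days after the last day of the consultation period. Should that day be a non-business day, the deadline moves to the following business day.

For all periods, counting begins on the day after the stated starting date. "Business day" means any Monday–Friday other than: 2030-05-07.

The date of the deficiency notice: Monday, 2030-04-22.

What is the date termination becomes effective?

2030-09-10

The last day of the revision period: 42 calendar days after 2030-04-22 is 2030-06-03.
The last day of the acceptance period: 30 calendar days after 2030-06-03 is 2030-07-03.
The last day of the consultation period: 5 calendar days after 2030-07-03 is 2030-07-08.
The date termination becomes effective: 2030-07-08 + 64 days = 2030-09-10. 2030-09-10 is a Tuesday and is not a listed holiday, so no roll-forward applies.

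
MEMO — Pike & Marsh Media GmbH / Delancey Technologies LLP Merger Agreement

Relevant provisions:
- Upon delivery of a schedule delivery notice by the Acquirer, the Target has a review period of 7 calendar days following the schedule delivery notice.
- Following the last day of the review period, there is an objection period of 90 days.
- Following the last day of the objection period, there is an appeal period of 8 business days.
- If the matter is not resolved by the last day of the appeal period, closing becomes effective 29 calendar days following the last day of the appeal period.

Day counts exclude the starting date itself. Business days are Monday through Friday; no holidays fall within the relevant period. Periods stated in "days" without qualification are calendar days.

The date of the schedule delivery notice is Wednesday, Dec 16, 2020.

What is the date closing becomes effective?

The last day of the review period: 7 calendar days after Dec 16, 2020 is Dec 23, 2020.
The last day of the objection period: 90 calendar days after Dec 23, 2020 is Mar 23, 2021.
The last day of the appeal period: counting 8 business days from Tuesday, Mar 23, 2021 (Mar 24, Mar 25, Mar 26, Mar 29, Mar 30, Mar 31, Apr 1, Apr 2, skipping weekends) reaches Friday, Apr 2, 2021.
Adding 29 calendar days to Apr 2, 2021 gives May 1, 2021, which is the date closing becomes effective.

May 1, 2021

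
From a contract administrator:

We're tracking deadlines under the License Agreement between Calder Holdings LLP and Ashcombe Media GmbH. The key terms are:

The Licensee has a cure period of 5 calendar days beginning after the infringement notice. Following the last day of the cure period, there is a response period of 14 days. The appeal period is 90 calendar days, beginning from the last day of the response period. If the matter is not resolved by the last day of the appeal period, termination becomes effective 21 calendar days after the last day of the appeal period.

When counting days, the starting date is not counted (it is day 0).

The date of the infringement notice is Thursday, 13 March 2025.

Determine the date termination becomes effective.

The last day of the cure period: 13 March 2025 + 5 days = 18 March 2025.
The last day of the response period: 18 March 2025 + 14 days = 1 April 2025.
Adding 90 calendar days to 1 April 2025 gives 30 June 2025, which is the last day of the appeal period.
Adding 21 calendar days to 30 June 2025 gives 21 July 2025, which is the date termination becomes effective.

21 July 2025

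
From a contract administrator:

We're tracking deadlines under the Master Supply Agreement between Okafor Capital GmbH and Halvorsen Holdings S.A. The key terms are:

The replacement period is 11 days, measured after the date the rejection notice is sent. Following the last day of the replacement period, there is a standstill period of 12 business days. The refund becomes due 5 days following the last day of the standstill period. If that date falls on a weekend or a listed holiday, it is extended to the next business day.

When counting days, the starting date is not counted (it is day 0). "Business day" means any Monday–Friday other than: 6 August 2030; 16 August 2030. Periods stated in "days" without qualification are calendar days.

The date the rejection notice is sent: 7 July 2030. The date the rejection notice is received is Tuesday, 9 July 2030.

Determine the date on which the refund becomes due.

The last day of the replacement period: 7 July 2030 + 11 days = 18 July 2030.
The last day of the standstill period: counting 12 business days from Thursday, 18 July 2030 (Jul 19, Jul 22, Jul 23, Jul 24, …, Aug 1, Aug 2, Aug 5, skipping weekends) reaches Monday, 5 August 2030.
Adding 5 calendar days to 5 August 2030 gives 10 August 2030, which is the date on which the refund becomes due. That falls on a Saturday, so it rolls to the next business day, Monday, 12 August 2030.

12 August 2030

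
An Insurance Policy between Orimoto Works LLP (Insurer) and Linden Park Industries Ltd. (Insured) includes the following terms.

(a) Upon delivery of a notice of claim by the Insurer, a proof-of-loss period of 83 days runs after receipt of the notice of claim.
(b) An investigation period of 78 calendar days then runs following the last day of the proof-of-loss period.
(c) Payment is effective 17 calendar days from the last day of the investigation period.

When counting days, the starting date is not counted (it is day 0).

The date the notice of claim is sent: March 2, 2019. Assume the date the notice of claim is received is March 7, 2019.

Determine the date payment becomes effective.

Adding 83 calendar days to March 7, 2019 gives May 29, 2019, which is the last day of the proof-of-loss period.
The last day of the investigation period: 78 calendar days after May 29, 2019 is August 15, 2019.
The date payment becomes effective: August 15, 2019 + 17 days = September 1, 2019.

September 1, 2019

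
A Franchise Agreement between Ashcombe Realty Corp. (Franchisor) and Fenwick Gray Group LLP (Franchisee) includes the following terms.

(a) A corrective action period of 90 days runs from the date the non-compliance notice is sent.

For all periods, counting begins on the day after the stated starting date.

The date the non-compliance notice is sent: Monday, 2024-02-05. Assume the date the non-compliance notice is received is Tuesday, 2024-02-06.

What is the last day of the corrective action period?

2024-05-05

Adding 90 calendar days to 2024-02-05 gives 2024-05-05, which is the last day of the corrective action period.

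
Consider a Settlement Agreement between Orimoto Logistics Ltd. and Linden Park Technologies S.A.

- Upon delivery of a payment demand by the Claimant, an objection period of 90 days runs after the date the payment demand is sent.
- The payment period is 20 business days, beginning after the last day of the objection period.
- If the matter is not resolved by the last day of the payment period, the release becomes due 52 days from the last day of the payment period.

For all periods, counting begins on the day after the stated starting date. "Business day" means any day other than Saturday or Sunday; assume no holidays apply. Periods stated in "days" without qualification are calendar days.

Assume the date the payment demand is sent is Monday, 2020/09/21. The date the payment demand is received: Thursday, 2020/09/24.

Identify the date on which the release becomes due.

2021/03/08

Adding 90 calendar days to 2020/09/21 gives 2020/12/20, which is the last day of the objection period.
From Sunday, 2020/12/20, 20 business days (Dec 21, Dec 22, Dec 23, Dec 24, …, Jan 13, Jan 14, Jan 15, skipping weekends) brings us to Friday, 2021/01/15, which is the last day of the payment period.
Adding 52 calendar days to 2021/01/15 gives 2021/03/08, which is the date on which the release becomes due.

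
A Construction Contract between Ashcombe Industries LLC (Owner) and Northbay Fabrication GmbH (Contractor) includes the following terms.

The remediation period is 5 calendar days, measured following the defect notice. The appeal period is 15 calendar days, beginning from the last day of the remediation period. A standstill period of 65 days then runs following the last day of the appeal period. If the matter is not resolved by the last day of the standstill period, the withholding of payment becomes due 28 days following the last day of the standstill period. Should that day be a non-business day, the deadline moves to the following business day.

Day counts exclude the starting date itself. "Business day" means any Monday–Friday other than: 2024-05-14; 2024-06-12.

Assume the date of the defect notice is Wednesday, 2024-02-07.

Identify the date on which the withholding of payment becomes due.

2024-05-30

Adding 5 calendar days to 2024-02-07 gives 2024-02-12, which is the last day of the remediation period.
Adding 15 calendar days to 2024-02-12 gives 2024-02-27, which is the last day of the appeal period.
The last day of the standstill period: 65 calendar days after 2024-02-27 is 2024-05-02.
The date on which the withholding of payment becomes due: 2024-05-02 + 28 days = 2024-05-30. 2024-05-30 is a Thursday and is not a listed holiday, so no roll-forward applies.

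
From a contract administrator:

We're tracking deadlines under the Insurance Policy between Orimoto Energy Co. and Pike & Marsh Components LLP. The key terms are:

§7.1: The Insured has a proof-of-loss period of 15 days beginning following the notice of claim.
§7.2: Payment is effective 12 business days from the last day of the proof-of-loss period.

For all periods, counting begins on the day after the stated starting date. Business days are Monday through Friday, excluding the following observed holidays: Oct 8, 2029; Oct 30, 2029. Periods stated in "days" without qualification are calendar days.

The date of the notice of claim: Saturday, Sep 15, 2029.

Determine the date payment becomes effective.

Oct 17, 2029

Adding 15 calendar days to Sep 15, 2029 gives Sep 30, 2029, which is the last day of the proof-of-loss period.
From Sunday, Sep 30, 2029, 12 business days (Oct 1, Oct 2, Oct 3, Oct 4, …, Oct 15, Oct 16, Oct 17, skipping weekends and the listed holiday on Oct 8) brings us to Wednesday, Oct 17, 2029, which is the date payment becomes effective.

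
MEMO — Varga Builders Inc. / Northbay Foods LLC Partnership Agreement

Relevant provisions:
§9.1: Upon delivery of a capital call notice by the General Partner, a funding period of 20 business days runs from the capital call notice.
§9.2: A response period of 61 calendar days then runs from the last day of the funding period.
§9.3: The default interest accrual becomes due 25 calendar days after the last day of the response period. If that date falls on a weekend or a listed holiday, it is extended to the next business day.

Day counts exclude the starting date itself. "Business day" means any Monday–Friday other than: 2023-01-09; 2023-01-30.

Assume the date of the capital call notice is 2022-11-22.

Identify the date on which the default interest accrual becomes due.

From Tuesday, 2022-11-22, 20 business days (Nov 23, Nov 24, Nov 25, Nov 28, …, Dec 16, Dec 19, Dec 20, skipping weekends) brings us to Tuesday, 2022-12-20, which is the last day of the funding period.
The last day of the response period: 2022-12-20 + 61 days = 2023-02-19.
The date on which the default interest accrual becomes due: 2023-02-19 + 25 days = 2023-03-16. 2023-03-16 is a Thursday and is not a listed holiday, so no roll-forward applies.

2023-03-16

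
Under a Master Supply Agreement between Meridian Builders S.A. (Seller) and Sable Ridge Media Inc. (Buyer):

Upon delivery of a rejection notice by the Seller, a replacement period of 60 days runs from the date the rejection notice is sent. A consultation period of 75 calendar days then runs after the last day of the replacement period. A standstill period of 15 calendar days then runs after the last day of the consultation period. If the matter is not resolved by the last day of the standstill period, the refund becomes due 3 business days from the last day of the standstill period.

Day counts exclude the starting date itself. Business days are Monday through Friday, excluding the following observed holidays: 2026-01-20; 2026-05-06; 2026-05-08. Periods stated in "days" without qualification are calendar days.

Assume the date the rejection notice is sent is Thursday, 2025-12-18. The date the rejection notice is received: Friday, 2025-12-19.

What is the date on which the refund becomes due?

Adding 60 calendar days to 2025-12-18 gives 2026-02-16, which is the last day of the replacement period.
The last day of the consultation period: 2026-02-16 + 75 days = 2026-05-02.
The last day of the standstill period: 15 calendar days after 2026-05-02 is 2026-05-17.
The date on which the refund becomes due: counting 3 business days from Sunday, 2026-05-17 (May 18, May 19, May 20, skipping weekends) reaches Wednesday, 2026-05-20.

2026-05-20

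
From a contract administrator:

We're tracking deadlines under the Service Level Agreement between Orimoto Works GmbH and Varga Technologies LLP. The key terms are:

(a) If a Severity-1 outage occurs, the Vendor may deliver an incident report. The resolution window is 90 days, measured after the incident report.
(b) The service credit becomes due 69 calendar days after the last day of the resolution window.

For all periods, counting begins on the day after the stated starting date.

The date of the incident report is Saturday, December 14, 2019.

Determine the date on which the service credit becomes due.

May 21, 2020

The last day of the resolution window: 90 calendar days after December 14, 2019 is March 13, 2020.
Adding 69 calendar days to March 13, 2020 gives May 21, 2020, which is the date on which the service credit becomes due.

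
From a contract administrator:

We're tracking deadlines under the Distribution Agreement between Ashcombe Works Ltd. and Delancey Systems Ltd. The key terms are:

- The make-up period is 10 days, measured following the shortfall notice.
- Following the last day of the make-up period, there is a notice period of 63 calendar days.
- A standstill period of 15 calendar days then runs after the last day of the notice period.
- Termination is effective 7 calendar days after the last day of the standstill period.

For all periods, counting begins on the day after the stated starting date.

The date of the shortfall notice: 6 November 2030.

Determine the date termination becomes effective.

The last day of the make-up period: 10 calendar days after 6 November 2030 is 16 November 2030.
The last day of the notice period: 16 November 2030 + 63 days = 18 January 2031.
Adding 15 calendar days to 18 January 2031 gives 2 February 2031, which is the last day of the standstill period.
Adding 7 calendar days to 2 February 2031 gives 9 February 2031, which is the date termination becomes effective.

9 February 2031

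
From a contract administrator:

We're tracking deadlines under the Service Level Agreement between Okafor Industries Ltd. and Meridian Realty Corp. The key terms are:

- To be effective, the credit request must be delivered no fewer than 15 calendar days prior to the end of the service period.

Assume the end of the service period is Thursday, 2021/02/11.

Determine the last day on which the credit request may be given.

2021/01/27

2021/02/11 minus 15 days is 2021/01/27.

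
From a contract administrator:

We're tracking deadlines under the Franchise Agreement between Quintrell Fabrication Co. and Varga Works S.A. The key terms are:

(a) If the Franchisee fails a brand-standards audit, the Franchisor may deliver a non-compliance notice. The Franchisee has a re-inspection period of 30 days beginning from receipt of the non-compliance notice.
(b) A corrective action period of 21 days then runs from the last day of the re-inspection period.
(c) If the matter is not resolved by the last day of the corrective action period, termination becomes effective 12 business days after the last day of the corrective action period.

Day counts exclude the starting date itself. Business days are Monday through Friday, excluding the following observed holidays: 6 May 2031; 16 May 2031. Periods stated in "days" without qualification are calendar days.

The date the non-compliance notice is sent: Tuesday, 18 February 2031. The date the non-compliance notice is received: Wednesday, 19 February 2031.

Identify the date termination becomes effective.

Adding 30 calendar days to 19 February 2031 gives 21 March 2031, which is the last day of the re-inspection period.
The last day of the corrective action period: 21 March 2031 + 21 days = 11 April 2031.
The date termination becomes effective: counting 12 business days from Friday, 11 April 2031 (Apr 14, Apr 15, Apr 16, Apr 17, …, Apr 25, Apr 28, Apr 29, skipping weekends) reaches Tuesday, 29 April 2031.

29 April 2031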